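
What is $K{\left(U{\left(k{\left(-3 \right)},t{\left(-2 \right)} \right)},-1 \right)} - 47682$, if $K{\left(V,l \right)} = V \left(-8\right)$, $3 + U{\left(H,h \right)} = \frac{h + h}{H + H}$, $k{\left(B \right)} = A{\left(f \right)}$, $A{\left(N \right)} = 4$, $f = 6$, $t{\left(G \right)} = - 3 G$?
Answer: $-47670$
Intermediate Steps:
$k{\left(B \right)} = 4$
$U{\left(H,h \right)} = -3 + \frac{h}{H}$ ($U{\left(H,h \right)} = -3 + \frac{h + h}{H + H} = -3 + \frac{2 h}{2 H} = -3 + 2 h \frac{1}{2 H} = -3 + \frac{h}{H}$)
$K{\left(V,l \right)} = - 8 V$
$K{\left(U{\left(k{\left(-3 \right)},t{\left(-2 \right)} \right)},-1 \right)} - 47682 = - 8 \left(-3 + \frac{\left(-3\right) \left(-2\right)}{4}\right) - 47682 = - 8 \left(-3 + 6 \cdot \frac{1}{4}\right) - 47682 = - 8 \left(-3 + \frac{3}{2}\right) - 47682 = \left(-8\right) \left(- \frac{3}{2}\right) - 47682 = 12 - 47682 = -47670$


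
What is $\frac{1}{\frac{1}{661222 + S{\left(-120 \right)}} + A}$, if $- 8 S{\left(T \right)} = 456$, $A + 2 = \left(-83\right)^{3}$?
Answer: $- \frac{661165}{378046874184} \approx -1.7489 \cdot 10^{-6}$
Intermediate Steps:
$A = -571789$ ($A = -2 + \left(-83\right)^{3} = -2 - 571787 = -571789$)
$S{\left(T \right)} = -57$ ($S{\left(T \right)} = \left(- \frac{1}{8}\right) 456 = -57$)
$\frac{1}{\frac{1}{661222 + S{\left(-120 \right)}} + A} = \frac{1}{\frac{1}{661222 - 57} - 571789} = \frac{1}{\frac{1}{661165} - 571789} = \frac{1}{- \frac{378046874184}{661165}} = - \frac{661165}{378046874184}$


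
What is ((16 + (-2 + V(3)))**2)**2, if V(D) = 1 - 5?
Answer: 10000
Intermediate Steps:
V(D) = -4
((16 + (-2 + V(3)))**2)**2 = ((16 + (-2 - 4))**2)**2 = ((16 - 6)**2)**2 = (10**2)**2 = 100**2 = 10000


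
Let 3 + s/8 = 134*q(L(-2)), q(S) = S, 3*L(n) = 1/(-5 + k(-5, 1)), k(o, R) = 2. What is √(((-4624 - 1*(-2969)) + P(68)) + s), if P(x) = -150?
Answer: I*√17533/3 ≈ 44.137*I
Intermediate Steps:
L(n) = -⅑ (L(n) = 1/(3*(-5 + 2)) = (⅓)/(-3) = (⅓)*(-⅓) = -⅑)
s = -1288/9 (s = -24 + 8*(134*(-⅑)) = -24 + 8*(-134/9) = -24 - 1072/9 = -1288/9 ≈ -143.11)
√(((-4624 - 1*(-2969)) + P(68)) + s) = √(((-4624 - 1*(-2969)) - 150) - 1288/9) = √(((-4624 + 2969) - 150) - 1288/9) = √((-1655 - 150) - 1288/9) = √(-1805 - 1288/9) = √(-17533/9) = I*√17533/3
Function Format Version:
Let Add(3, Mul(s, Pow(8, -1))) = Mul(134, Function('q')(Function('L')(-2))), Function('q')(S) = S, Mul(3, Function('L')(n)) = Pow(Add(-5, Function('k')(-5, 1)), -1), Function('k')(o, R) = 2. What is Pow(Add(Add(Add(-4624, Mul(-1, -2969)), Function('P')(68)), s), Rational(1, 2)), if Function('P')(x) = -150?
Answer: Mul(Rational(1, 3), I, Pow(17533, Rational(1, 2))) ≈ Mul(44.137, I)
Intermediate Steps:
Function('L')(n) = Rational(-1, 9) (Function('L')(n) = Mul(Rational(1, 3), Pow(Add(-5, 2), -1)) = Mul(Rational(1, 3), Pow(-3, -1)) = Mul(Rational(1, 3), Rational(-1, 3)) = Rational(-1, 9))
s = Rational(-1288, 9) (s = Add(-24, Mul(8, Mul(134, Rational(-1, 9)))) = Add(-24, Mul(8, Rational(-134, 9))) = Add(-24, Rational(-1072, 9)) = Rational(-1288, 9) ≈ -143.11)
Pow(Add(Add(Add(-4624, Mul(-1, -2969)), Function('P')(68)), s), Rational(1, 2)) = Pow(Add(Add(Add(-4624, Mul(-1, -2969)), -150), Rational(-1288, 9)), Rational(1, 2)) = Pow(Add(Add(Add(-4624, 2969), -150), Rational(-1288, 9)), Rational(1, 2)) = Pow(Add(Add(-1655, -150), Rational(-1288, 9)), Rational(1, 2)) = Pow(Add(-1805, Rational(-1288, 9)), Rational(1, 2)) = Pow(Rational(-17533, 9), Rational(1, 2)) = Mul(Rational(1, 3), I, Pow(17533, Rational(1, 2)))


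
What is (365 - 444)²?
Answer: 6241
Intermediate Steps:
(365 - 444)² = (-79)² = 6241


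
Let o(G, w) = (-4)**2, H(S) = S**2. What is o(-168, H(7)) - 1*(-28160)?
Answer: 28176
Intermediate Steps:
o(G, w) = 16
o(-168, H(7)) - 1*(-28160) = 16 - 1*(-28160) = 16 + 28160 = 28176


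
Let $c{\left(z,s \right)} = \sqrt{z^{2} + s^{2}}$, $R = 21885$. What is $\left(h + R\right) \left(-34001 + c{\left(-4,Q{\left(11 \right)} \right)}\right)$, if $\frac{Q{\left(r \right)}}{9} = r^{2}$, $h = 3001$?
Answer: $-846148886 + 24886 \sqrt{1185937} \approx -8.1905 \cdot 10^{8}$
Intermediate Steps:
$Q{\left(r \right)} = 9 r^{2}$
$c{\left(z,s \right)} = \sqrt{s^{2} + z^{2}}$
$\left(h + R\right) \left(-34001 + c{\left(-4,Q{\left(11 \right)} \right)}\right) = \left(3001 + 21885\right) \left(-34001 + \sqrt{\left(9 \cdot 11^{2}\right)^{2} + \left(-4\right)^{2}}\right) = 24886 \left(-34001 + \sqrt{\left(9 \cdot 121\right)^{2} + 16}\right) = 24886 \left(-34001 + \sqrt{1089^{2} + 16}\right) = 24886 \left(-34001 + \sqrt{1185921 + 16}\right) = 24886 \left(-34001 + \sqrt{1185937}\right) = -846148886 + 24886 \sqrt{1185937}$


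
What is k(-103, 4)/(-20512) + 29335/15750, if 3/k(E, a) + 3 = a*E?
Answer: 4994272961/2681431200 ≈ 1.8625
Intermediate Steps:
k(E, a) = 3/(-3 + E*a) (k(E, a) = 3/(-3 + a*E) = 3/(-3 + E*a))
k(-103, 4)/(-20512) + 29335/15750 = (3/(-3 - 103*4))/(-20512) + 29335/15750 = (3/(-3 - 412))*(-1/20512) + 29335*(1/15750) = (3/(-415))*(-1/20512) + 5867/3150 = (3*(-1/415))*(-1/20512) + 5867/3150 = -3/415*(-1/20512) + 5867/3150 = 3/8512480 + 5867/3150 = 4994272961/2681431200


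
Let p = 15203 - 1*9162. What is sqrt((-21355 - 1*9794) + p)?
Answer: 2*I*sqrt(6277) ≈ 158.46*I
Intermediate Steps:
p = 6041 (p = 15203 - 9162 = 6041)
sqrt((-21355 - 1*9794) + p) = sqrt((-21355 - 1*9794) + 6041) = sqrt((-21355 - 9794) + 6041) = sqrt(-31149 + 6041) = sqrt(-25108) = 2*I*sqrt(6277)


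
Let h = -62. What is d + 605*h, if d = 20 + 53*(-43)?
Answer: -39769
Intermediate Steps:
d = -2259 (d = 20 - 2279 = -2259)
d + 605*h = -2259 + 605*(-62) = -2259 - 37510 = -39769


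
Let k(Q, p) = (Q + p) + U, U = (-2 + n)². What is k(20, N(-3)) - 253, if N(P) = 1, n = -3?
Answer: -207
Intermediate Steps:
U = 25 (U = (-2 - 3)² = (-5)² = 25)
k(Q, p) = 25 + Q + p (k(Q, p) = (Q + p) + 25 = 25 + Q + p)
k(20, N(-3)) - 253 = (25 + 20 + 1) - 253 = 46 - 253 = -207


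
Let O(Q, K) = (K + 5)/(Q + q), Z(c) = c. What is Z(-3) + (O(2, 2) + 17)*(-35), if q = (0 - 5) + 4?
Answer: -843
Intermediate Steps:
q = -1 (q = -5 + 4 = -1)
O(Q, K) = (5 + K)/(-1 + Q) (O(Q, K) = (K + 5)/(Q - 1) = (5 + K)/(-1 + Q))
Z(-3) + (O(2, 2) + 17)*(-35) = -3 + ((5 + 2)/(-1 + 2) + 17)*(-35) = -3 + (7/1 + 17)*(-35) = -3 + (1*7 + 17)*(-35) = -3 + (7 + 17)*(-35) = -3 + 24*(-35) = -3 - 840 = -843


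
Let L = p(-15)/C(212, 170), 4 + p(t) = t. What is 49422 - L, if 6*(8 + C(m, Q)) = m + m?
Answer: 9291393/188 ≈ 49422.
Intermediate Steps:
C(m, Q) = -8 + m/3 (C(m, Q) = -8 + (m + m)/6 = -8 + (2*m)/6 = -8 + m/3)
p(t) = -4 + t
L = -57/188 (L = (-4 - 15)/(-8 + (1/3)*212) = -19/(-8 + 212/3) = -19/188/3 = -19*3/188 = -57/188 ≈ -0.30319)
49422 - L = 49422 - 1*(-57/188) = 49422 + 57/188 = 9291393/188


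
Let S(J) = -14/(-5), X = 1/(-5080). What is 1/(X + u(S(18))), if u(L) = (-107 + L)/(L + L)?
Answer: -35560/661677 ≈ -0.053742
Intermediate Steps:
X = -1/5080 ≈ -0.00019685
S(J) = 14/5 (S(J) = -14*(-⅕) = 14/5)
u(L) = (-107 + L)/(2*L) (u(L) = (-107 + L)/((2*L)) = (-107 + L)*(1/(2*L)) = (-107 + L)/(2*L))
1/(X + u(S(18))) = 1/(-1/5080 + (-107 + 14/5)/(2*(14/5))) = 1/(-1/5080 + (½)*(5/14)*(-521/5)) = 1/(-1/5080 - 521/28) = 1/(-661677/35560) = -35560/661677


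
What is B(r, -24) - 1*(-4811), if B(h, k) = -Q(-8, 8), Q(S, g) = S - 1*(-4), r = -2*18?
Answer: 4815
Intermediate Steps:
r = -36
Q(S, g) = 4 + S (Q(S, g) = S + 4 = 4 + S)
B(h, k) = 4 (B(h, k) = -(4 - 8) = -1*(-4) = 4)
B(r, -24) - 1*(-4811) = 4 - 1*(-4811) = 4 + 4811 = 4815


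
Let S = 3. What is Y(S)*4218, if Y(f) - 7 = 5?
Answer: 50616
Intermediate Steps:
Y(f) = 12 (Y(f) = 7 + 5 = 12)
Y(S)*4218 = 12*4218 = 50616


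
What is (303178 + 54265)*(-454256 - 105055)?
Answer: -199921801773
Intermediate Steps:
(303178 + 54265)*(-454256 - 105055) = 357443*(-559311) = -199921801773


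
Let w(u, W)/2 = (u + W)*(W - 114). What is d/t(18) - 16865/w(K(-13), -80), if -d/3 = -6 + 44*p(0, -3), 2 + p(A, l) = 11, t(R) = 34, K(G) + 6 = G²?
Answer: -18552635/547468 ≈ -33.888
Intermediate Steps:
K(G) = -6 + G²
p(A, l) = 9 (p(A, l) = -2 + 11 = 9)
w(u, W) = 2*(-114 + W)*(W + u) (w(u, W) = 2*((u + W)*(W - 114)) = 2*((W + u)*(-114 + W)) = 2*((-114 + W)*(W + u)) = 2*(-114 + W)*(W + u))
d = -1170 (d = -3*(-6 + 44*9) = -3*(-6 + 396) = -3*390 = -1170)
d/t(18) - 16865/w(K(-13), -80) = -1170/34 - 16865/(-228*(-80) - 228*(-6 + (-13)²) + 2*(-80)² + 2*(-80)*(-6 + (-13)²)) = -1170*1/34 - 16865/(18240 - 228*(-6 + 169) + 2*6400 + 2*(-80)*(-6 + 169)) = -585/17 - 16865/(18240 - 228*163 + 12800 + 2*(-80)*163) = -585/17 - 16865/(18240 - 37164 + 12800 - 26080) = -585/17 - 16865/(-32204) = -585/17 - 16865*(-1/32204) = -585/17 + 16865/32204 = -18552635/547468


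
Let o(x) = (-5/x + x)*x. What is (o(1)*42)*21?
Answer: -3528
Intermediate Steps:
o(x) = x*(x - 5/x) (o(x) = (x - 5/x)*x = x*(x - 5/x))
(o(1)*42)*21 = ((-5 + 1²)*42)*21 = ((-5 + 1)*42)*21 = -4*42*21 = -168*21 = -3528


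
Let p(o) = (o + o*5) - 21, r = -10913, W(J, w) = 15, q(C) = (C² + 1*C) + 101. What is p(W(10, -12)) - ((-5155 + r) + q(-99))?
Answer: 6334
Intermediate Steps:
q(C) = 101 + C + C² (q(C) = (C² + C) + 101 = (C + C²) + 101 = 101 + C + C²)
p(o) = -21 + 6*o (p(o) = (o + 5*o) - 21 = 6*o - 21 = -21 + 6*o)
p(W(10, -12)) - ((-5155 + r) + q(-99)) = (-21 + 6*15) - ((-5155 - 10913) + (101 - 99 + (-99)²)) = (-21 + 90) - (-16068 + (101 - 99 + 9801)) = 69 - (-16068 + 9803) = 69 - 1*(-6265) = 69 + 6265 = 6334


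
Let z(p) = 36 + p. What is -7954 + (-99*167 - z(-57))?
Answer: -24466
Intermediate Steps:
-7954 + (-99*167 - z(-57)) = -7954 + (-99*167 - (36 - 57)) = -7954 + (-16533 - 1*(-21)) = -7954 + (-16533 + 21) = -7954 - 16512 = -24466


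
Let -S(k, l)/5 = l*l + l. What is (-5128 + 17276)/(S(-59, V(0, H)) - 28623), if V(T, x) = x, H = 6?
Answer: -12148/28833 ≈ -0.42132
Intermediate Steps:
S(k, l) = -5*l - 5*l² (S(k, l) = -5*(l*l + l) = -5*(l² + l) = -5*(l + l²) = -5*l - 5*l²)
(-5128 + 17276)/(S(-59, V(0, H)) - 28623) = (-5128 + 17276)/(-5*6*(1 + 6) - 28623) = 12148/(-5*6*7 - 28623) = 12148/(-210 - 28623) = 12148/(-28833) = 12148*(-1/28833) = -12148/28833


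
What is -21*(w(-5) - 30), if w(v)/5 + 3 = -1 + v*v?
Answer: -1575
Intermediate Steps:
w(v) = -20 + 5*v² (w(v) = -15 + 5*(-1 + v*v) = -15 + 5*(-1 + v²) = -15 + (-5 + 5*v²) = -20 + 5*v²)
-21*(w(-5) - 30) = -21*((-20 + 5*(-5)²) - 30) = -21*((-20 + 5*25) - 30) = -21*((-20 + 125) - 30) = -21*(105 - 30) = -21*75 = -1575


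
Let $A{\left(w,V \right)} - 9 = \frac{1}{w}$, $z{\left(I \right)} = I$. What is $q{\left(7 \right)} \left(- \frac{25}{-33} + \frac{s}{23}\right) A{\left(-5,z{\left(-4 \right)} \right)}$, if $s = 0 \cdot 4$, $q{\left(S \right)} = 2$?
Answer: $\frac{40}{3} \approx 13.333$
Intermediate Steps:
$A{\left(w,V \right)} = 9 + \frac{1}{w}$
$s = 0$
$q{\left(7 \right)} \left(- \frac{25}{-33} + \frac{s}{23}\right) A{\left(-5,z{\left(-4 \right)} \right)} = 2 \left(- \frac{25}{-33} + \frac{0}{23}\right) \left(9 + \frac{1}{-5}\right) = 2 \left(\left(-25\right) \left(- \frac{1}{33}\right) + 0 \cdot \frac{1}{23}\right) \left(9 - \frac{1}{5}\right) = 2 \left(\frac{25}{33} + 0\right) \frac{44}{5} = 2 \cdot \frac{25}{33} \cdot \frac{44}{5} = \frac{50}{33} \cdot \frac{44}{5} = \frac{40}{3}$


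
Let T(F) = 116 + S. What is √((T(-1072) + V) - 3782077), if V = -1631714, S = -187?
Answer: I*√5413862 ≈ 2326.8*I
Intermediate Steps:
T(F) = -71 (T(F) = 116 - 187 = -71)
√((T(-1072) + V) - 3782077) = √((-71 - 1631714) - 3782077) = √(-1631785 - 3782077) = √(-5413862) = I*√5413862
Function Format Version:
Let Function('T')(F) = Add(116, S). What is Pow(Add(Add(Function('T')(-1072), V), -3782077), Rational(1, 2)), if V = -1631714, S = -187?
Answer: Mul(I, Pow(5413862, Rational(1, 2))) ≈ Mul(2326.8, I)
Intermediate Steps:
Function('T')(F) = -71 (Function('T')(F) = Add(116, -187) = -71)
Pow(Add(Add(Function('T')(-1072), V), -3782077), Rational(1, 2)) = Pow(Add(Add(-71, -1631714), -3782077), Rational(1, 2)) = Pow(Add(-1631785, -3782077), Rational(1, 2)) = Pow(-5413862, Rational(1, 2)) = Mul(I, Pow(5413862, Rational(1, 2)))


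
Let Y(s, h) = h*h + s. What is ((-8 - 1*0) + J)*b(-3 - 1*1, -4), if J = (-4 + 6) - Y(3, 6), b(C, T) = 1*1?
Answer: -45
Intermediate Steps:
b(C, T) = 1
Y(s, h) = s + h**2 (Y(s, h) = h**2 + s = s + h**2)
J = -37 (J = (-4 + 6) - (3 + 6**2) = 2 - (3 + 36) = 2 - 1*39 = 2 - 39 = -37)
((-8 - 1*0) + J)*b(-3 - 1*1, -4) = ((-8 - 1*0) - 37)*1 = ((-8 + 0) - 37)*1 = (-8 - 37)*1 = -45*1 = -45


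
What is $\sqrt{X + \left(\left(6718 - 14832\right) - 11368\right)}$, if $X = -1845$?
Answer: $i \sqrt{21327} \approx 146.04 i$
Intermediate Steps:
$\sqrt{X + \left(\left(6718 - 14832\right) - 11368\right)} = \sqrt{-1845 + \left(\left(6718 - 14832\right) - 11368\right)} = \sqrt{-1845 - 19482} = \sqrt{-21327} = i \sqrt{21327}$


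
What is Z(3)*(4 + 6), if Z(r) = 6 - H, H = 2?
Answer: 40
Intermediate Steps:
Z(r) = 4 (Z(r) = 6 - 1*2 = 6 - 2 = 4)
Z(3)*(4 + 6) = 4*(4 + 6) = 4*10 = 40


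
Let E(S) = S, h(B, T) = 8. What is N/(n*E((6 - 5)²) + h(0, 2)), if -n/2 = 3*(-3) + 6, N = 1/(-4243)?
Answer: -1/59402 ≈ -1.6834e-5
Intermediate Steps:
N = -1/4243 ≈ -0.00023568
n = 6 (n = -2*(3*(-3) + 6) = -2*(-9 + 6) = -2*(-3) = 6)
N/(n*E((6 - 5)²) + h(0, 2)) = -1/(4243*(6*(6 - 5)² + 8)) = -1/(4243*(6*1² + 8)) = -1/(4243*(6*1 + 8)) = -1/(4243*(6 + 8)) = -1/4243/14 = -1/4243*1/14 = -1/59402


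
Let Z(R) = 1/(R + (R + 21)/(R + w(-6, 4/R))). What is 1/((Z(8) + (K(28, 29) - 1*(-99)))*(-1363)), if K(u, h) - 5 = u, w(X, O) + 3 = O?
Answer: -146/26282729 ≈ -5.5550e-6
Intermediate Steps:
w(X, O) = -3 + O
K(u, h) = 5 + u
Z(R) = 1/(R + (21 + R)/(-3 + R + 4/R)) (Z(R) = 1/(R + (R + 21)/(R + (-3 + 4/R))) = 1/(R + (21 + R)/(-3 + R + 4/R)))
1/((Z(8) + (K(28, 29) - 1*(-99)))*(-1363)) = 1/(((4 + 8*(-3 + 8))/(8*(25 + 8² - 2*8)) + ((5 + 28) - 1*(-99)))*(-1363)) = 1/(((4 + 8*5)/(8*(25 + 64 - 16)) + (33 + 99))*(-1363)) = 1/(((⅛)*(4 + 40)/73 + 132)*(-1363)) = 1/(((⅛)*(1/73)*44 + 132)*(-1363)) = 1/((11/146 + 132)*(-1363)) = 1/((19283/146)*(-1363)) = 1/(-26282729/146) = -146/26282729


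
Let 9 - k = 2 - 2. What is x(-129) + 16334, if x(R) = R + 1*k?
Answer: 16214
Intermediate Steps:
k = 9 (k = 9 - (2 - 2) = 9 - 1*0 = 9 + 0 = 9)
x(R) = 9 + R (x(R) = R + 1*9 = R + 9 = 9 + R)
x(-129) + 16334 = (9 - 129) + 16334 = -120 + 16334 = 16214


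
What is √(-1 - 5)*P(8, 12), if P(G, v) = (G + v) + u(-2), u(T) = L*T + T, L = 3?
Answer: 12*I*√6 ≈ 29.394*I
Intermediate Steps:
u(T) = 4*T (u(T) = 3*T + T = 4*T)
P(G, v) = -8 + G + v (P(G, v) = (G + v) + 4*(-2) = (G + v) - 8 = -8 + G + v)
√(-1 - 5)*P(8, 12) = √(-1 - 5)*(-8 + 8 + 12) = √(-6)*12 = (I*√6)*12 = 12*I*√6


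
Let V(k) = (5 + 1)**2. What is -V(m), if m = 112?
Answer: -36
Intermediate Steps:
V(k) = 36 (V(k) = 6**2 = 36)
-V(m) = -1*36 = -36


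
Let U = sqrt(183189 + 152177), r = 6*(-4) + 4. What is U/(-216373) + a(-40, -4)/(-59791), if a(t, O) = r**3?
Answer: 8000/59791 - sqrt(335366)/216373 ≈ 0.13112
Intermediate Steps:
r = -20 (r = -24 + 4 = -20)
a(t, O) = -8000 (a(t, O) = (-20)**3 = -8000)
U = sqrt(335366) ≈ 579.11
U/(-216373) + a(-40, -4)/(-59791) = sqrt(335366)/(-216373) - 8000/(-59791) = sqrt(335366)*(-1/216373) - 8000*(-1/59791) = -sqrt(335366)/216373 + 8000/59791 = 8000/59791 - sqrt(335366)/216373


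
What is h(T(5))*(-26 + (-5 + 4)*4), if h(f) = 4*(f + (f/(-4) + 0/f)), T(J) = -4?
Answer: 360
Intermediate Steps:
h(f) = 3*f (h(f) = 4*(f + (f*(-1/4) + 0)) = 4*(f + (-f/4 + 0)) = 4*(f - f/4) = 4*(3*f/4) = 3*f)
h(T(5))*(-26 + (-5 + 4)*4) = (3*(-4))*(-26 + (-5 + 4)*4) = -12*(-26 - 1*4) = -12*(-26 - 4) = -12*(-30) = 360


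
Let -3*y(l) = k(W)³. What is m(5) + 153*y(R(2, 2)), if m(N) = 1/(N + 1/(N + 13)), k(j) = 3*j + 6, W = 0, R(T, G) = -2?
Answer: -1002438/91 ≈ -11016.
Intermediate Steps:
k(j) = 6 + 3*j
y(l) = -72 (y(l) = -(6 + 3*0)³/3 = -(6 + 0)³/3 = -⅓*6³ = -⅓*216 = -72)
m(N) = 1/(N + 1/(13 + N))
m(5) + 153*y(R(2, 2)) = (13 + 5)/(1 + 5² + 13*5) + 153*(-72) = 18/(1 + 25 + 65) - 11016 = 18/91 - 11016 = -1002438/91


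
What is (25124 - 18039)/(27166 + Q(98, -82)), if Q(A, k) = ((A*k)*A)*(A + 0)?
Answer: -7085/77150578 ≈ -9.1833e-5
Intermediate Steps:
Q(A, k) = k*A³ (Q(A, k) = (k*A²)*A = k*A³)
(25124 - 18039)/(27166 + Q(98, -82)) = (25124 - 18039)/(27166 - 82*98³) = 7085/(27166 - 82*941192) = 7085/(27166 - 77177744) = 7085/(-77150578) = 7085*(-1/77150578) = -7085/77150578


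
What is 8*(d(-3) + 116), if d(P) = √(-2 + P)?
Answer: 928 + 8*I*√5 ≈ 928.0 + 17.889*I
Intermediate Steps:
8*(d(-3) + 116) = 8*(√(-2 - 3) + 116) = 8*(√(-5) + 116) = 8*(I*√5 + 116) = 8*(116 + I*√5) = 928 + 8*I*√5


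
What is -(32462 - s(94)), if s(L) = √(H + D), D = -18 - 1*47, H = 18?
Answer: -32462 + I*√47 ≈ -32462.0 + 6.8557*I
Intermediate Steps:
D = -65 (D = -18 - 47 = -65)
s(L) = I*√47 (s(L) = √(18 - 65) = √(-47) = I*√47)
-(32462 - s(94)) = -(32462 - I*√47) = -32462 + I*√47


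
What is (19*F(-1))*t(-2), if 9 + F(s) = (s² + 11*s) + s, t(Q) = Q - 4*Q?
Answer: -2280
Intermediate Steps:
t(Q) = -3*Q
F(s) = -9 + s² + 12*s (F(s) = -9 + ((s² + 11*s) + s) = -9 + (s² + 12*s) = -9 + s² + 12*s)
(19*F(-1))*t(-2) = (19*(-9 + (-1)² + 12*(-1)))*(-3*(-2)) = (19*(-9 + 1 - 12))*6 = (19*(-20))*6 = -380*6 = -2280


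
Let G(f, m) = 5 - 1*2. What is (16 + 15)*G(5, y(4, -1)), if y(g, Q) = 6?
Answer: 93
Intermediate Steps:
G(f, m) = 3 (G(f, m) = 5 - 2 = 3)
(16 + 15)*G(5, y(4, -1)) = (16 + 15)*3 = 31*3 = 93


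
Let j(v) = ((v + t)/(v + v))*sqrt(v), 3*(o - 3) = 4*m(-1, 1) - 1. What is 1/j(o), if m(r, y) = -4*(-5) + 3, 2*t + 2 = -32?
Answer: 20*sqrt(3)/49 ≈ 0.70696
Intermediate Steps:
t = -17 (t = -1 + (1/2)*(-32) = -1 - 16 = -17)
m(r, y) = 23 (m(r, y) = 20 + 3 = 23)
o = 100/3 (o = 3 + (4*23 - 1)/3 = 3 + (92 - 1)/3 = 3 + (1/3)*91 = 3 + 91/3 = 100/3 ≈ 33.333)
j(v) = (-17 + v)/(2*sqrt(v)) (j(v) = ((v - 17)/(v + v))*sqrt(v) = ((-17 + v)/((2*v)))*sqrt(v) = ((-17 + v)*(1/(2*v)))*sqrt(v) = ((-17 + v)/(2*v))*sqrt(v) = (-17 + v)/(2*sqrt(v)))
1/j(o) = 1/((-17 + 100/3)/(2*sqrt(100/3))) = 1/((1/2)*(sqrt(3)/10)*(49/3)) = 1/(49*sqrt(3)/60) = 20*sqrt(3)/49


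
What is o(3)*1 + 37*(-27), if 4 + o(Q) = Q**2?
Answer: -994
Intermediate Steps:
o(Q) = -4 + Q**2
o(3)*1 + 37*(-27) = (-4 + 3**2)*1 + 37*(-27) = (-4 + 9)*1 - 999 = 5*1 - 999 = 5 - 999 = -994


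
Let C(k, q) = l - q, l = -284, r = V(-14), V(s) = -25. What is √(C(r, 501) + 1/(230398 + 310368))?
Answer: I*√229555874862694/540766 ≈ 28.018*I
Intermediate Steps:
r = -25
C(k, q) = -284 - q
√(C(r, 501) + 1/(230398 + 310368)) = √((-284 - 1*501) + 1/(230398 + 310368)) = √((-284 - 501) + 1/540766) = √(-785 + 1/540766) = √(-424501309/540766) = I*√229555874862694/540766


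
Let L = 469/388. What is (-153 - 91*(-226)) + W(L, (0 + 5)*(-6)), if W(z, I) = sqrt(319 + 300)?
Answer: 20413 + sqrt(619) ≈ 20438.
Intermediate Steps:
L = 469/388 (L = 469*(1/388) = 469/388 ≈ 1.2088)
W(z, I) = sqrt(619)
(-153 - 91*(-226)) + W(L, (0 + 5)*(-6)) = (-153 - 91*(-226)) + sqrt(619) = (-153 + 20566) + sqrt(619) = 20413 + sqrt(619)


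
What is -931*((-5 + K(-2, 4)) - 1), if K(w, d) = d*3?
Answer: -5586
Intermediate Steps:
K(w, d) = 3*d
-931*((-5 + K(-2, 4)) - 1) = -931*((-5 + 3*4) - 1) = -931*((-5 + 12) - 1) = -931*(7 - 1) = -931*6 = -5586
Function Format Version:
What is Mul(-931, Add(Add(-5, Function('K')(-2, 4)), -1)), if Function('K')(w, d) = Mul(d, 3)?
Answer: -5586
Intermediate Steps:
Function('K')(w, d) = Mul(3, d)
Mul(-931, Add(Add(-5, Function('K')(-2, 4)), -1)) = Mul(-931, Add(Add(-5, Mul(3, 4)), -1)) = Mul(-931, Add(Add(-5, 12), -1)) = Mul(-931, Add(7, -1)) = Mul(-931, 6) = -5586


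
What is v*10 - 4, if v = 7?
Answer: 66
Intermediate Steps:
v*10 - 4 = 7*10 - 4 = 70 - 4 = 66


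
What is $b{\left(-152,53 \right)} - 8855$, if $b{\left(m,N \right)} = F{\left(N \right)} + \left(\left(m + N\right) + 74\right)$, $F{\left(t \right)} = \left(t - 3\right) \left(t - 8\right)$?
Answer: $-6630$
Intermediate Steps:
$F{\left(t \right)} = \left(-8 + t\right) \left(-3 + t\right)$ ($F{\left(t \right)} = \left(-3 + t\right) \left(-8 + t\right) = \left(-8 + t\right) \left(-3 + t\right)$)
$b{\left(m,N \right)} = 98 + m + N^{2} - 10 N$ ($b{\left(m,N \right)} = \left(24 + N^{2} - 11 N\right) + \left(\left(m + N\right) + 74\right) = \left(24 + N^{2} - 11 N\right) + \left(\left(N + m\right) + 74\right) = \left(24 + N^{2} - 11 N\right) + \left(74 + N + m\right) = 98 + m + N^{2} - 10 N$)
$b{\left(-152,53 \right)} - 8855 = \left(98 - 152 + 53^{2} - 530\right) - 8855 = \left(98 - 152 + 2809 - 530\right) - 8855 = 2225 - 8855 = -6630$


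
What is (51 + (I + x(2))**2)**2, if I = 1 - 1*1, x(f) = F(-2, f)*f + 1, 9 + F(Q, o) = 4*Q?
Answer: 1299600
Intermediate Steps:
F(Q, o) = -9 + 4*Q
x(f) = 1 - 17*f (x(f) = (-9 + 4*(-2))*f + 1 = (-9 - 8)*f + 1 = -17*f + 1 = 1 - 17*f)
I = 0 (I = 1 - 1 = 0)
(51 + (I + x(2))**2)**2 = (51 + (0 + (1 - 17*2))**2)**2 = (51 + (0 + (1 - 34))**2)**2 = (51 + (0 - 33)**2)**2 = (51 + (-33)**2)**2 = (51 + 1089)**2 = 1140**2 = 1299600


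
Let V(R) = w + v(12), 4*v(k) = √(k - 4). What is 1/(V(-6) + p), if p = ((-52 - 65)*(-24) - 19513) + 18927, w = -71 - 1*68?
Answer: 4166/8677777 - √2/8677777 ≈ 0.00047991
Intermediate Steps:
v(k) = √(-4 + k)/4 (v(k) = √(k - 4)/4 = √(-4 + k)/4)
w = -139 (w = -71 - 68 = -139)
V(R) = -139 + √2/2 (V(R) = -139 + √(-4 + 12)/4 = -139 + √8/4 = -139 + (2*√2)/4 = -139 + √2/2)
p = 2222 (p = (-117*(-24) - 19513) + 18927 = (2808 - 19513) + 18927 = -16705 + 18927 = 2222)
1/(V(-6) + p) = 1/((-139 + √2/2) + 2222) = 1/(2083 + √2/2)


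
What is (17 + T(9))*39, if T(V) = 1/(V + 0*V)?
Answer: 2002/3 ≈ 667.33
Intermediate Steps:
T(V) = 1/V (T(V) = 1/(V + 0) = 1/V)
(17 + T(9))*39 = (17 + 1/9)*39 = (17 + ⅑)*39 = (154/9)*39 = 2002/3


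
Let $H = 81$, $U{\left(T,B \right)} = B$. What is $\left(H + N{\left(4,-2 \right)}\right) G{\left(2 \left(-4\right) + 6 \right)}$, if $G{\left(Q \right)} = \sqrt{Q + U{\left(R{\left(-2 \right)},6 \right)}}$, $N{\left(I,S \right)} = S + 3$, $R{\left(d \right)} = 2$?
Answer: $164$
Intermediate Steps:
$N{\left(I,S \right)} = 3 + S$
$G{\left(Q \right)} = \sqrt{6 + Q}$ ($G{\left(Q \right)} = \sqrt{Q + 6} = \sqrt{6 + Q}$)
$\left(H + N{\left(4,-2 \right)}\right) G{\left(2 \left(-4\right) + 6 \right)} = \left(81 + \left(3 - 2\right)\right) \sqrt{6 + \left(2 \left(-4\right) + 6\right)} = \left(81 + 1\right) \sqrt{6 + \left(-8 + 6\right)} = 82 \sqrt{6 - 2} = 82 \sqrt{4} = 82 \cdot 2 = 164$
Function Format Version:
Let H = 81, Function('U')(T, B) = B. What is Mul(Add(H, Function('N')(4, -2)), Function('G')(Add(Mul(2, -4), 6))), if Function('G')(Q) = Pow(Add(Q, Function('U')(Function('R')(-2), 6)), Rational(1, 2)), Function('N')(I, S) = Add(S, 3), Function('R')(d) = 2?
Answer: 164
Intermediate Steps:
Function('N')(I, S) = Add(3, S)
Function('G')(Q) = Pow(Add(6, Q), Rational(1, 2)) (Function('G')(Q) = Pow(Add(Q, 6), Rational(1, 2)) = Pow(Add(6, Q), Rational(1, 2)))
Mul(Add(H, Function('N')(4, -2)), Function('G')(Add(Mul(2, -4), 6))) = Mul(Add(81, Add(3, -2)), Pow(Add(6, Add(Mul(2, -4), 6)), Rational(1, 2))) = Mul(Add(81, 1), Pow(Add(6, Add(-8, 6)), Rational(1, 2))) = Mul(82, Pow(Add(6, -2), Rational(1, 2))) = Mul(82, Pow(4, Rational(1, 2))) = Mul(82, 2) = 164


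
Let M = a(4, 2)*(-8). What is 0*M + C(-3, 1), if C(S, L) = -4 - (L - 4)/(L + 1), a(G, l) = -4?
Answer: -5/2 ≈ -2.5000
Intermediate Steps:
M = 32 (M = -4*(-8) = 32)
C(S, L) = -4 - (-4 + L)/(1 + L)
0*M + C(-3, 1) = 0*32 - 5*1/(1 + 1) = 0 - 5*1/2 = 0 - 5*1*½ = 0 - 5/2 = -5/2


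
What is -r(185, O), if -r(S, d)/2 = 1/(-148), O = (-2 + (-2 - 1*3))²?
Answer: -1/74 ≈ -0.013514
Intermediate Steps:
O = 49 (O = (-2 + (-2 - 3))² = (-2 - 5)² = (-7)² = 49)
r(S, d) = 1/74 (r(S, d) = -2/(-148) = -2*(-1/148) = 1/74)
-r(185, O) = -1*1/74 = -1/74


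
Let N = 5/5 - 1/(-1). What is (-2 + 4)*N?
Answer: 4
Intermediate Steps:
N = 2 (N = 5*(⅕) - 1*(-1) = 1 + 1 = 2)
(-2 + 4)*N = (-2 + 4)*2 = 2*2 = 4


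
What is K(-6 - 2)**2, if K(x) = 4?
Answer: 16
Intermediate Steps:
K(-6 - 2)**2 = 4**2 = 16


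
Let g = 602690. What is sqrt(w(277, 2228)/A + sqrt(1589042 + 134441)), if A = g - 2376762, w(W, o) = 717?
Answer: sqrt(-318002406 + 786832865296*sqrt(1723483))/887036 ≈ 36.233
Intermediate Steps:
A = -1774072 (A = 602690 - 2376762 = -1774072)
sqrt(w(277, 2228)/A + sqrt(1589042 + 134441)) = sqrt(717/(-1774072) + sqrt(1589042 + 134441)) = sqrt(717*(-1/1774072) + sqrt(1723483)) = sqrt(-717/1774072 + sqrt(1723483))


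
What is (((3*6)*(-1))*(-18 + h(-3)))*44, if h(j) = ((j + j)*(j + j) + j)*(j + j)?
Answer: 171072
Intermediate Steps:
h(j) = 2*j*(j + 4*j²) (h(j) = ((2*j)*(2*j) + j)*(2*j) = (4*j² + j)*(2*j) = (j + 4*j²)*(2*j) = 2*j*(j + 4*j²))
(((3*6)*(-1))*(-18 + h(-3)))*44 = (((3*6)*(-1))*(-18 + (-3)²*(2 + 8*(-3))))*44 = ((18*(-1))*(-18 + 9*(2 - 24)))*44 = -18*(-18 + 9*(-22))*44 = -18*(-18 - 198)*44 = -18*(-216)*44 = 3888*44 = 171072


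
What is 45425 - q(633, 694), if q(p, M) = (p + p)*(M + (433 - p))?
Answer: -579979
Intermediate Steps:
q(p, M) = 2*p*(433 + M - p) (q(p, M) = (2*p)*(433 + M - p) = 2*p*(433 + M - p))
45425 - q(633, 694) = 45425 - 2*633*(433 + 694 - 1*633) = 45425 - 2*633*(433 + 694 - 633) = 45425 - 2*633*494 = 45425 - 1*625404 = 45425 - 625404 = -579979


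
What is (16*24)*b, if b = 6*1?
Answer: 2304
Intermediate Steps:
b = 6
(16*24)*b = (16*24)*6 = 384*6 = 2304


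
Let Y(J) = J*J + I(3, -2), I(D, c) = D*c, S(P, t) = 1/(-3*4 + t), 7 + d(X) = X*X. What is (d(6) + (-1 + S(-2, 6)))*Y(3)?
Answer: 167/2 ≈ 83.500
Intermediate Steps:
d(X) = -7 + X² (d(X) = -7 + X*X = -7 + X²)
S(P, t) = 1/(-12 + t)
Y(J) = -6 + J² (Y(J) = J*J + 3*(-2) = J² - 6 = -6 + J²)
(d(6) + (-1 + S(-2, 6)))*Y(3) = ((-7 + 6²) + (-1 + 1/(-12 + 6)))*(-6 + 3²) = ((-7 + 36) + (-1 + 1/(-6)))*(-6 + 9) = (29 + (-1 - ⅙))*3 = (29 - 7/6)*3 = (167/6)*3 = 167/2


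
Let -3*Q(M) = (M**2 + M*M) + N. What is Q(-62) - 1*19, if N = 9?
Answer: -7754/3 ≈ -2584.7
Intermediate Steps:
Q(M) = -3 - 2*M**2/3 (Q(M) = -((M**2 + M*M) + 9)/3 = -((M**2 + M**2) + 9)/3 = -(2*M**2 + 9)/3 = -(9 + 2*M**2)/3 = -3 - 2*M**2/3)
Q(-62) - 1*19 = (-3 - 2/3*(-62)**2) - 1*19 = (-3 - 2/3*3844) - 19 = (-3 - 7688/3) - 19 = -7697/3 - 19 = -7754/3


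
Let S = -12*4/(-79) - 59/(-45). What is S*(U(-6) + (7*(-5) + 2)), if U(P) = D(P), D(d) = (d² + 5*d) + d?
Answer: -75031/1185 ≈ -63.317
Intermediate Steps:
S = 6821/3555 (S = -48*(-1/79) - 59*(-1/45) = 48/79 + 59/45 = 6821/3555 ≈ 1.9187)
D(d) = d² + 6*d
U(P) = P*(6 + P)
S*(U(-6) + (7*(-5) + 2)) = 6821*(-6*(6 - 6) + (7*(-5) + 2))/3555 = 6821*(-6*0 + (-35 + 2))/3555 = 6821*(0 - 33)/3555 = (6821/3555)*(-33) = -75031/1185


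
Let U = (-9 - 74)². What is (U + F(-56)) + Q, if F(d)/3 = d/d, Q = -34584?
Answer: -27692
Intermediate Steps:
F(d) = 3 (F(d) = 3*(d/d) = 3*1 = 3)
U = 6889 (U = (-83)² = 6889)
(U + F(-56)) + Q = (6889 + 3) - 34584 = 6892 - 34584 = -27692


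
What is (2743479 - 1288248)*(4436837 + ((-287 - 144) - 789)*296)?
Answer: 5931109725627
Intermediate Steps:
(2743479 - 1288248)*(4436837 + ((-287 - 144) - 789)*296) = 1455231*(4436837 + (-431 - 789)*296) = 1455231*(4436837 - 1220*296) = 1455231*(4436837 - 361120) = 1455231*4075717 = 5931109725627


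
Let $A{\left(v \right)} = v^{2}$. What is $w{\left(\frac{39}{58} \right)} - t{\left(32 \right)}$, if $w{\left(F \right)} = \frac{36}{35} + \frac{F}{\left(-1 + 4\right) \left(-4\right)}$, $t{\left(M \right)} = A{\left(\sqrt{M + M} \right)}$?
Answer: $- \frac{511783}{8120} \approx -63.027$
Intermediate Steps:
$t{\left(M \right)} = 2 M$ ($t{\left(M \right)} = \left(\sqrt{M + M}\right)^{2} = \left(\sqrt{2 M}\right)^{2} = \left(\sqrt{2} \sqrt{M}\right)^{2} = 2 M$)
$w{\left(F \right)} = \frac{36}{35} - \frac{F}{12}$ ($w{\left(F \right)} = 36 \cdot \frac{1}{35} + \frac{F}{3 \left(-4\right)} = \frac{36}{35} + \frac{F}{-12} = \frac{36}{35} + F \left(- \frac{1}{12}\right) = \frac{36}{35} - \frac{F}{12}$)
$w{\left(\frac{39}{58} \right)} - t{\left(32 \right)} = \left(\frac{36}{35} - \frac{39 \cdot \frac{1}{58}}{12}\right) - 2 \cdot 32 = \left(\frac{36}{35} - \frac{39 \cdot \frac{1}{58}}{12}\right) - 64 = \left(\frac{36}{35} - \frac{13}{232}\right) - 64 = \frac{7897}{8120} - 64 = - \frac{511783}{8120}$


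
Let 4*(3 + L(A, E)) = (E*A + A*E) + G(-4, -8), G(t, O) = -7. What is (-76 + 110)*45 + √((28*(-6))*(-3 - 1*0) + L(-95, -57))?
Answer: 1530 + √12827/2 ≈ 1586.6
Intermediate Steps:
L(A, E) = -19/4 + A*E/2 (L(A, E) = -3 + ((E*A + A*E) - 7)/4 = -3 + ((A*E + A*E) - 7)/4 = -3 + (2*A*E - 7)/4 = -3 + (-7 + 2*A*E)/4 = -3 + (-7/4 + A*E/2) = -19/4 + A*E/2)
(-76 + 110)*45 + √((28*(-6))*(-3 - 1*0) + L(-95, -57)) = (-76 + 110)*45 + √((28*(-6))*(-3 - 1*0) + (-19/4 + (½)*(-95)*(-57))) = 34*45 + √(-168*(-3 + 0) + (-19/4 + 5415/2)) = 1530 + √(-168*(-3) + 10811/4) = 1530 + √(504 + 10811/4) = 1530 + √(12827/4) = 1530 + √12827/2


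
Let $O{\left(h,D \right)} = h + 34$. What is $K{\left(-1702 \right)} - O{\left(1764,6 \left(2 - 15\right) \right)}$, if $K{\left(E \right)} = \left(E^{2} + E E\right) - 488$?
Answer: $5791322$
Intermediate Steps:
$O{\left(h,D \right)} = 34 + h$
$K{\left(E \right)} = -488 + 2 E^{2}$ ($K{\left(E \right)} = \left(E^{2} + E^{2}\right) - 488 = 2 E^{2} - 488 = -488 + 2 E^{2}$)
$K{\left(-1702 \right)} - O{\left(1764,6 \left(2 - 15\right) \right)} = \left(-488 + 2 \left(-1702\right)^{2}\right) - \left(34 + 1764\right) = \left(-488 + 2 \cdot 2896804\right) - 1798 = \left(-488 + 5793608\right) - 1798 = 5793120 - 1798 = 5791322$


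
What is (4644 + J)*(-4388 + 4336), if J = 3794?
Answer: -438776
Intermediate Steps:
(4644 + J)*(-4388 + 4336) = (4644 + 3794)*(-4388 + 4336) = 8438*(-52) = -438776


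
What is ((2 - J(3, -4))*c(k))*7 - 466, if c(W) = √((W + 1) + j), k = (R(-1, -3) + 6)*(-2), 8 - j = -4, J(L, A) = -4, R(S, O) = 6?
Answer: -466 + 42*I*√11 ≈ -466.0 + 139.3*I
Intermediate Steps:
j = 12 (j = 8 - 1*(-4) = 8 + 4 = 12)
k = -24 (k = (6 + 6)*(-2) = 12*(-2) = -24)
c(W) = √(13 + W) (c(W) = √((W + 1) + 12) = √((1 + W) + 12) = √(13 + W))
((2 - J(3, -4))*c(k))*7 - 466 = ((2 - 1*(-4))*√(13 - 24))*7 - 466 = ((2 + 4)*√(-11))*7 - 466 = (6*(I*√11))*7 - 466 = (6*I*√11)*7 - 466 = 42*I*√11 - 466 = -466 + 42*I*√11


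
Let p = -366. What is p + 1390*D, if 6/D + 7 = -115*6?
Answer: -263442/697 ≈ -377.97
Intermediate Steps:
D = -6/697 (D = 6/(-7 - 115*6) = 6/(-7 - 690) = 6/(-697) = 6*(-1/697) = -6/697 ≈ -0.0086083)
p + 1390*D = -366 + 1390*(-6/697) = -366 - 8340/697 = -263442/697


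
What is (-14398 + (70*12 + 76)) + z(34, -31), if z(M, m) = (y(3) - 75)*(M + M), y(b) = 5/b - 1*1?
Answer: -55610/3 ≈ -18537.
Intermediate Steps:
y(b) = -1 + 5/b (y(b) = 5/b - 1 = -1 + 5/b)
z(M, m) = -446*M/3 (z(M, m) = ((5 - 1*3)/3 - 75)*(M + M) = ((5 - 3)/3 - 75)*(2*M) = ((1/3)*2 - 75)*(2*M) = (2/3 - 75)*(2*M) = -446*M/3)
(-14398 + (70*12 + 76)) + z(34, -31) = (-14398 + (70*12 + 76)) - 446/3*34 = (-14398 + (840 + 76)) - 15164/3 = (-14398 + 916) - 15164/3 = -13482 - 15164/3 = -55610/3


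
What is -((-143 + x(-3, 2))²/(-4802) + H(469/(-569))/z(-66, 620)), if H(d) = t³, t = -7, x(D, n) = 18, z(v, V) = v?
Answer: -153959/79233 ≈ -1.9431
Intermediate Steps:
H(d) = -343 (H(d) = (-7)³ = -343)
-((-143 + x(-3, 2))²/(-4802) + H(469/(-569))/z(-66, 620)) = -((-143 + 18)²/(-4802) - 343/(-66)) = -((-125)²*(-1/4802) - 343*(-1/66)) = -(15625*(-1/4802) + 343/66) = -(-15625/4802 + 343/66) = -1*153959/79233 = -153959/79233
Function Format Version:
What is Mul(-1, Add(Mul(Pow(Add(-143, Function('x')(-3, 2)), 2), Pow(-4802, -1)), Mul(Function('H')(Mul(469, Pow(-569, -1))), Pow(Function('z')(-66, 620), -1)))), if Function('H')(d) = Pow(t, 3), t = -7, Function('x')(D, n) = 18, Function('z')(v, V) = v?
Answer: Rational(-153959, 79233) ≈ -1.9431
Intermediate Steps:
Function('H')(d) = -343 (Function('H')(d) = Pow(-7, 3) = -343)
Mul(-1, Add(Mul(Pow(Add(-143, Function('x')(-3, 2)), 2), Pow(-4802, -1)), Mul(Function('H')(Mul(469, Pow(-569, -1))), Pow(Function('z')(-66, 620), -1)))) = Mul(-1, Add(Mul(Pow(Add(-143, 18), 2), Pow(-4802, -1)), Mul(-343, Pow(-66, -1)))) = Mul(-1, Add(Mul(Pow(-125, 2), Rational(-1, 4802)), Mul(-343, Rational(-1, 66)))) = Mul(-1, Add(Mul(15625, Rational(-1, 4802)), Rational(343, 66))) = Mul(-1, Add(Rational(-15625, 4802), Rational(343, 66))) = Mul(-1, Rational(153959, 79233)) = Rational(-153959, 79233)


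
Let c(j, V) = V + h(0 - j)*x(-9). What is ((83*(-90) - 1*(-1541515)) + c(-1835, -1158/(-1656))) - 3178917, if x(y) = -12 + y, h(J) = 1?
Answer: -453990275/276 ≈ -1.6449e+6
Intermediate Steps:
c(j, V) = -21 + V (c(j, V) = V + 1*(-12 - 9) = V + 1*(-21) = V - 21 = -21 + V)
((83*(-90) - 1*(-1541515)) + c(-1835, -1158/(-1656))) - 3178917 = ((83*(-90) - 1*(-1541515)) + (-21 - 1158/(-1656))) - 3178917 = ((-7470 + 1541515) + (-21 - 1158*(-1/1656))) - 3178917 = (1534045 + (-21 + 193/276)) - 3178917 = (1534045 - 5603/276) - 3178917 = 423390817/276 - 3178917 = -453990275/276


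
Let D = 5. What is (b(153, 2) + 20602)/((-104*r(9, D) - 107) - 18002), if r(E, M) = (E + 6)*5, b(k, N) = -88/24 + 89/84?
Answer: -576783/725452 ≈ -0.79507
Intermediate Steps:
b(k, N) = -73/28 (b(k, N) = -88*1/24 + 89*(1/84) = -11/3 + 89/84 = -73/28)
r(E, M) = 30 + 5*E (r(E, M) = (6 + E)*5 = 30 + 5*E)
(b(153, 2) + 20602)/((-104*r(9, D) - 107) - 18002) = (-73/28 + 20602)/((-104*(30 + 5*9) - 107) - 18002) = 576783/(28*((-104*(30 + 45) - 107) - 18002)) = 576783/(28*((-104*75 - 107) - 18002)) = 576783/(28*((-7800 - 107) - 18002)) = 576783/(28*(-7907 - 18002)) = (576783/28)/(-25909) = (576783/28)*(-1/25909) = -576783/725452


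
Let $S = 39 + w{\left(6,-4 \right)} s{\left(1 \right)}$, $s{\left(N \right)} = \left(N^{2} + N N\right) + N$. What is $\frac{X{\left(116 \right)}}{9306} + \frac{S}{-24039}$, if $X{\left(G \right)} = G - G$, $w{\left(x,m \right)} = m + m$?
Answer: $- \frac{5}{8013} \approx -0.00062399$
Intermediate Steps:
$w{\left(x,m \right)} = 2 m$
$s{\left(N \right)} = N + 2 N^{2}$ ($s{\left(N \right)} = \left(N^{2} + N^{2}\right) + N = 2 N^{2} + N = N + 2 N^{2}$)
$S = 15$ ($S = 39 + 2 \left(-4\right) 1 \left(1 + 2 \cdot 1\right) = 39 - 8 \cdot 1 \left(1 + 2\right) = 39 - 8 \cdot 1 \cdot 3 = 39 - 24 = 15$)
$X{\left(G \right)} = 0$
$\frac{X{\left(116 \right)}}{9306} + \frac{S}{-24039} = \frac{0}{9306} + \frac{15}{-24039} = 0 \cdot \frac{1}{9306} + 15 \left(- \frac{1}{24039}\right) = 0 - \frac{5}{8013} = - \frac{5}{8013}$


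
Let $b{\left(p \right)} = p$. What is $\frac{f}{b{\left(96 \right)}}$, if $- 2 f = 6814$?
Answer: $- \frac{3407}{96} \approx -35.49$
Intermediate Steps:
$f = -3407$ ($f = \left(- \frac{1}{2}\right) 6814 = -3407$)
$\frac{f}{b{\left(96 \right)}} = - \frac{3407}{96}$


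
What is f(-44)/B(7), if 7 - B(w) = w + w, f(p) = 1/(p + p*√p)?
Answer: 1/13860 - I*√11/6930 ≈ 7.215e-5 - 0.00047859*I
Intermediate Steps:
f(p) = 1/(p + p^(3/2))
B(w) = 7 - 2*w (B(w) = 7 - (w + w) = 7 - 2*w)
f(-44)/B(7) = 1/((-44 + (-44)^(3/2))*(7 - 2*7)) = 1/((-44 - 88*I*√11)*(7 - 14)) = 1/(-44 - 88*I*√11*(-7)) = -⅐/(-44 - 88*I*√11) = -1/(7*(-44 - 88*I*√11))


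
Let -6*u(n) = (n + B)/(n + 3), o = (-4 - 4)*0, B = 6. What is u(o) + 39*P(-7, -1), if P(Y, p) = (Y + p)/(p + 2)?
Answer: -937/3 ≈ -312.33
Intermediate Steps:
P(Y, p) = (Y + p)/(2 + p)
o = 0 (o = -8*0 = 0)
u(n) = -(6 + n)/(6*(3 + n)) (u(n) = -(n + 6)/(6*(n + 3)) = -(6 + n)/(6*(3 + n)))
u(o) + 39*P(-7, -1) = (-6 - 1*0)/(6*(3 + 0)) + 39*((-7 - 1)/(2 - 1)) = (1/6)*(-6 + 0)/3 + 39*(-8/1) = (1/6)*(1/3)*(-6) + 39*(1*(-8)) = -1/3 + 39*(-8) = -1/3 - 312 = -937/3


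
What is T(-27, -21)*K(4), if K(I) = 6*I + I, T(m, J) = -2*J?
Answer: 1176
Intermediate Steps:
K(I) = 7*I
T(-27, -21)*K(4) = (-2*(-21))*(7*4) = 42*28 = 1176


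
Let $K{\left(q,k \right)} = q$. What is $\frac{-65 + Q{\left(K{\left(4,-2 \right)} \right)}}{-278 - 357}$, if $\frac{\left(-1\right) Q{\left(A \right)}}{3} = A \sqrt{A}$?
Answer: $\frac{89}{635} \approx 0.14016$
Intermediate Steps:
$Q{\left(A \right)} = - 3 A^{\frac{3}{2}}$ ($Q{\left(A \right)} = - 3 A \sqrt{A} = - 3 A^{\frac{3}{2}}$)
$\frac{-65 + Q{\left(K{\left(4,-2 \right)} \right)}}{-278 - 357} = \frac{-65 - 3 \cdot 4^{\frac{3}{2}}}{-278 - 357} = \frac{-65 - 24}{-635} = \left(-65 - 24\right) \left(- \frac{1}{635}\right) = \left(-89\right) \left(- \frac{1}{635}\right) = \frac{89}{635}$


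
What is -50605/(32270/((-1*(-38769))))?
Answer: -392381049/6454 ≈ -60797.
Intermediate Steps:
-50605/(32270/((-1*(-38769)))) = -50605/(32270/38769) = -50605/(32270*(1/38769)) = -50605/32270/38769 = -50605*38769/32270 = -392381049/6454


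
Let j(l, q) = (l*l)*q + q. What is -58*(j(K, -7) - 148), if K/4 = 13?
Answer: 1106814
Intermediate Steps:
K = 52 (K = 4*13 = 52)
j(l, q) = q + q*l² (j(l, q) = l²*q + q = q*l² + q = q + q*l²)
-58*(j(K, -7) - 148) = -58*(-7*(1 + 52²) - 148) = -58*(-7*(1 + 2704) - 148) = -58*(-7*2705 - 148) = -58*(-18935 - 148) = -58*(-19083) = 1106814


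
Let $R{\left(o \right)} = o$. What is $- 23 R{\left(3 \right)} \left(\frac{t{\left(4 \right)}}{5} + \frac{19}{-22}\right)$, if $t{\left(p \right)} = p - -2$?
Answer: $- \frac{2553}{110} \approx -23.209$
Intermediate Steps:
$t{\left(p \right)} = 2 + p$ ($t{\left(p \right)} = p + 2 = 2 + p$)
$- 23 R{\left(3 \right)} \left(\frac{t{\left(4 \right)}}{5} + \frac{19}{-22}\right) = \left(-23\right) 3 \left(\frac{2 + 4}{5} + \frac{19}{-22}\right) = - 69 \left(6 \cdot \frac{1}{5} + 19 \left(- \frac{1}{22}\right)\right) = - 69 \left(\frac{6}{5} - \frac{19}{22}\right) = \left(-69\right) \frac{37}{110} = - \frac{2553}{110}$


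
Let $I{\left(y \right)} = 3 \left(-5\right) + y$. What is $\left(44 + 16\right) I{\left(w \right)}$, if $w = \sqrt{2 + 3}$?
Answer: $-900 + 60 \sqrt{5} \approx -765.84$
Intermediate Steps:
$w = \sqrt{5} \approx 2.2361$
$I{\left(y \right)} = -15 + y$
$\left(44 + 16\right) I{\left(w \right)} = \left(44 + 16\right) \left(-15 + \sqrt{5}\right) = 60 \left(-15 + \sqrt{5}\right) = -900 + 60 \sqrt{5}$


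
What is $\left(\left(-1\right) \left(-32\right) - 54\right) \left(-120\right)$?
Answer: $2640$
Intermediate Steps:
$\left(\left(-1\right) \left(-32\right) - 54\right) \left(-120\right) = \left(32 - 54\right) \left(-120\right) = \left(-22\right) \left(-120\right) = 2640$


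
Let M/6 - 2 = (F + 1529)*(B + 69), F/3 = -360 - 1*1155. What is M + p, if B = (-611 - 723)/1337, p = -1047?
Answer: -1646654019/1337 ≈ -1.2316e+6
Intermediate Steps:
F = -4545 (F = 3*(-360 - 1*1155) = 3*(-360 - 1155) = 3*(-1515) = -4545)
B = -1334/1337 (B = -1334*1/1337 = -1334/1337 ≈ -0.99776)
M = -1645254180/1337 (M = 12 + 6*((-4545 + 1529)*(-1334/1337 + 69)) = 12 + 6*(-3016*90919/1337) = 12 + 6*(-274211704/1337) = 12 - 1645270224/1337 = -1645254180/1337 ≈ -1.2306e+6)
M + p = -1645254180/1337 - 1047 = -1646654019/1337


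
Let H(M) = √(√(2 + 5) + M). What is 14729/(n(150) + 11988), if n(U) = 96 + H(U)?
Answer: 14729/(12084 + √(150 + √7)) ≈ 1.2176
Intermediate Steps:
H(M) = √(M + √7) (H(M) = √(√7 + M) = √(M + √7))
n(U) = 96 + √(U + √7)
14729/(n(150) + 11988) = 14729/((96 + √(150 + √7)) + 11988) = 14729/(12084 + √(150 + √7))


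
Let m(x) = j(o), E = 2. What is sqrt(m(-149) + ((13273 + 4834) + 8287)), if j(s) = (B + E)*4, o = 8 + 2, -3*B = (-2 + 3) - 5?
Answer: sqrt(237666)/3 ≈ 162.50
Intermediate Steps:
B = 4/3 (B = -((-2 + 3) - 5)/3 = -(1 - 5)/3 = -1/3*(-4) = 4/3 ≈ 1.3333)
o = 10
j(s) = 40/3 (j(s) = (4/3 + 2)*4 = (10/3)*4 = 40/3)
m(x) = 40/3
sqrt(m(-149) + ((13273 + 4834) + 8287)) = sqrt(40/3 + ((13273 + 4834) + 8287)) = sqrt(40/3 + (18107 + 8287)) = sqrt(40/3 + 26394) = sqrt(79222/3) = sqrt(237666)/3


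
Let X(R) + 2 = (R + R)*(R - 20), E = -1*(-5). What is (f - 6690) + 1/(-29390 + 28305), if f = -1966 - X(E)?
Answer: -9226841/1085 ≈ -8504.0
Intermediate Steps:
E = 5
X(R) = -2 + 2*R*(-20 + R) (X(R) = -2 + (R + R)*(R - 20) = -2 + (2*R)*(-20 + R) = -2 + 2*R*(-20 + R))
f = -1814 (f = -1966 - (-2 - 40*5 + 2*5**2) = -1966 - (-2 - 200 + 2*25) = -1966 - (-2 - 200 + 50) = -1966 - 1*(-152) = -1966 + 152 = -1814)
(f - 6690) + 1/(-29390 + 28305) = (-1814 - 6690) + 1/(-29390 + 28305) = -8504 + 1/(-1085) = -8504 - 1/1085 = -9226841/1085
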